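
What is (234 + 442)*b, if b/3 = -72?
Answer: -146016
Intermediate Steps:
b = -216 (b = 3*(-72) = -216)
(234 + 442)*b = (234 + 442)*(-216) = 676*(-216) = -146016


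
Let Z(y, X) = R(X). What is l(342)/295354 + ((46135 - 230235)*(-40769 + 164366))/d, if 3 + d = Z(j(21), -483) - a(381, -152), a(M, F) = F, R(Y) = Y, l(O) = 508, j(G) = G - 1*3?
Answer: 1680136565298868/24662059 ≈ 6.8126e+7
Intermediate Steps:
j(G) = -3 + G (j(G) = G - 3 = -3 + G)
Z(y, X) = X
d = -334 (d = -3 + (-483 - 1*(-152)) = -3 + (-483 + 152) = -3 - 331 = -334)
l(342)/295354 + ((46135 - 230235)*(-40769 + 164366))/d = 508/295354 + ((46135 - 230235)*(-40769 + 164366))/(-334) = 508*(1/295354) - 184100*123597*(-1/334) = 254/147677 - 22754207700*(-1/334) = 254/147677 + 11377103850/167 = 1680136565298868/24662059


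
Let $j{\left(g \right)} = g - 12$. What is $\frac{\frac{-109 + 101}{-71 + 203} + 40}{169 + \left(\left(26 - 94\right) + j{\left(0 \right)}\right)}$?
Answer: $\frac{1318}{2937} \approx 0.44876$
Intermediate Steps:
$j{\left(g \right)} = -12 + g$ ($j{\left(g \right)} = g - 12 = -12 + g$)
$\frac{\frac{-109 + 101}{-71 + 203} + 40}{169 + \left(\left(26 - 94\right) + j{\left(0 \right)}\right)} = \frac{\frac{-109 + 101}{-71 + 203} + 40}{169 + \left(\left(26 - 94\right) + \left(-12 + 0\right)\right)} = \frac{- \frac{8}{132} + 40}{169 - 80} = \frac{\left(-8\right) \frac{1}{132} + 40}{169 - 80} = \frac{- \frac{2}{33} + 40}{89} = \frac{1318}{33} \cdot \frac{1}{89} = \frac{1318}{2937}$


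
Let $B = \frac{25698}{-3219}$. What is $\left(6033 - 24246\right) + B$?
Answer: $- \frac{19551115}{1073} \approx -18221.0$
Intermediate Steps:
$B = - \frac{8566}{1073}$ ($B = 25698 \left(- \frac{1}{3219}\right) = - \frac{8566}{1073} \approx -7.9832$)
$\left(6033 - 24246\right) + B = \left(6033 - 24246\right) - \frac{8566}{1073} = -18213 - \frac{8566}{1073} = - \frac{19551115}{1073}$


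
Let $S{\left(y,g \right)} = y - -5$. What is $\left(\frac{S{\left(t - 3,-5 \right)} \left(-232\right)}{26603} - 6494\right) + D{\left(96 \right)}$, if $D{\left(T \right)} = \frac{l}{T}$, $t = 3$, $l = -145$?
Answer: $- \frac{16588917467}{2553888} \approx -6495.6$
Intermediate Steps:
$D{\left(T \right)} = - \frac{145}{T}$
$S{\left(y,g \right)} = 5 + y$ ($S{\left(y,g \right)} = y + 5 = 5 + y$)
$\left(\frac{S{\left(t - 3,-5 \right)} \left(-232\right)}{26603} - 6494\right) + D{\left(96 \right)} = \left(\frac{\left(5 + \left(3 - 3\right)\right) \left(-232\right)}{26603} - 6494\right) - \frac{145}{96} = \left(\left(5 + 0\right) \left(-232\right) \frac{1}{26603} - 6494\right) - \frac{145}{96} = \left(5 \left(-232\right) \frac{1}{26603} - 6494\right) - \frac{145}{96} = \left(\left(-1160\right) \frac{1}{26603} - 6494\right) - \frac{145}{96} = \left(- \frac{1160}{26603} - 6494\right) - \frac{145}{96} = - \frac{172761042}{26603} - \frac{145}{96} = - \frac{16588917467}{2553888}$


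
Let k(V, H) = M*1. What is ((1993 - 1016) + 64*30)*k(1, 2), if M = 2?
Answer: 5794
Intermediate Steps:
k(V, H) = 2 (k(V, H) = 2*1 = 2)
((1993 - 1016) + 64*30)*k(1, 2) = ((1993 - 1016) + 64*30)*2 = (977 + 1920)*2 = 2897*2 = 5794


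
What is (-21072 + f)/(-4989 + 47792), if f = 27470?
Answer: 6398/42803 ≈ 0.14948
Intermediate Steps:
(-21072 + f)/(-4989 + 47792) = (-21072 + 27470)/(-4989 + 47792) = 6398/42803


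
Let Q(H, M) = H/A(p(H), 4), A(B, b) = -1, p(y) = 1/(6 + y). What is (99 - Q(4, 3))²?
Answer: 10609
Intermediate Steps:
Q(H, M) = -H (Q(H, M) = H/(-1) = H*(-1) = -H)
(99 - Q(4, 3))² = (99 - (-1)*4)² = (99 - 1*(-4))² = (99 + 4)² = 103² = 10609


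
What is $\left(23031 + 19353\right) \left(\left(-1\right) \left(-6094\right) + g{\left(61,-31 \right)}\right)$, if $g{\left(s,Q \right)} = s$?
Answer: $260873520$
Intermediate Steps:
$\left(23031 + 19353\right) \left(\left(-1\right) \left(-6094\right) + g{\left(61,-31 \right)}\right) = \left(23031 + 19353\right) \left(\left(-1\right) \left(-6094\right) + 61\right) = 42384 \left(6094 + 61\right) = 42384 \cdot 6155 = 260873520$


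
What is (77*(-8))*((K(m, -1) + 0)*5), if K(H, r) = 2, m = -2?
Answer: -6160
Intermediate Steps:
(77*(-8))*((K(m, -1) + 0)*5) = (77*(-8))*((2 + 0)*5) = -1232*5 = -616*10 = -6160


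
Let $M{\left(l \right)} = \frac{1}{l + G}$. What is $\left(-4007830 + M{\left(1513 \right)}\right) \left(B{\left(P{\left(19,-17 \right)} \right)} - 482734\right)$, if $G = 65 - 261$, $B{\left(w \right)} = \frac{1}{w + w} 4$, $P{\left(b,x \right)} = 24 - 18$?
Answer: $\frac{7644056874565909}{3951} \approx 1.9347 \cdot 10^{12}$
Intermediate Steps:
$P{\left(b,x \right)} = 6$
$B{\left(w \right)} = \frac{2}{w}$ ($B{\left(w \right)} = \frac{1}{2 w} 4 = \frac{2}{w}$)
$G = -196$
$M{\left(l \right)} = \frac{1}{-196 + l}$ ($M{\left(l \right)} = \frac{1}{l - 196} = \frac{1}{-196 + l}$)
$\left(-4007830 + M{\left(1513 \right)}\right) \left(B{\left(P{\left(19,-17 \right)} \right)} - 482734\right) = \left(-4007830 + \frac{1}{-196 + 1513}\right) \left(\frac{2}{6} - 482734\right) = \left(-4007830 + \frac{1}{1317}\right) \left(2 \cdot \frac{1}{6} - 482734\right) = \left(-4007830 + \frac{1}{1317}\right) \left(\frac{1}{3} - 482734\right) = \left(- \frac{5278312109}{1317}\right) \left(- \frac{1448201}{3}\right) = \frac{7644056874565909}{3951}$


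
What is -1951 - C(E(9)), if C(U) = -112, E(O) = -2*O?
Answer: -1839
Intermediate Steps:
-1951 - C(E(9)) = -1951 - 1*(-112) = -1951 + 112 = -1839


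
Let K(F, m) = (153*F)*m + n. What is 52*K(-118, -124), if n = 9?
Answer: 116412660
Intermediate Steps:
K(F, m) = 9 + 153*F*m (K(F, m) = (153*F)*m + 9 = 153*F*m + 9 = 9 + 153*F*m)
52*K(-118, -124) = 52*(9 + 153*(-118)*(-124)) = 52*(9 + 2238696) = 52*2238705 = 116412660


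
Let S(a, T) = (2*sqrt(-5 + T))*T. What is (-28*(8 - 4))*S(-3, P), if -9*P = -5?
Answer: -2240*I*sqrt(10)/27 ≈ -262.35*I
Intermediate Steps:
P = 5/9 (P = -1/9*(-5) = 5/9 ≈ 0.55556)
S(a, T) = 2*T*sqrt(-5 + T)
(-28*(8 - 4))*S(-3, P) = (-28*(8 - 4))*(2*(5/9)*sqrt(-5 + 5/9)) = (-28*4)*(2*(5/9)*sqrt(-40/9)) = -224*5*2*I*sqrt(10)/3/9 = -2240*I*sqrt(10)/27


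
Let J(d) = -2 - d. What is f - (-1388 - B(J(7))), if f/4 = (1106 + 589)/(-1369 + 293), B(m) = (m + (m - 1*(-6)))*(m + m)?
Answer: 429781/269 ≈ 1597.7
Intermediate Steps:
B(m) = 2*m*(6 + 2*m) (B(m) = (m + (m + 6))*(2*m) = (m + (6 + m))*(2*m) = (6 + 2*m)*(2*m) = 2*m*(6 + 2*m))
f = -1695/269 (f = 4*((1106 + 589)/(-1369 + 293)) = 4*(1695/(-1076)) = 4*(1695*(-1/1076)) = 4*(-1695/1076) = -1695/269 ≈ -6.3011)
f - (-1388 - B(J(7))) = -1695/269 - (-1388 - 4*(-2 - 1*7)*(3 + (-2 - 1*7))) = -1695/269 - (-1388 - 4*(-2 - 7)*(3 + (-2 - 7))) = -1695/269 - (-1388 - 4*(-9)*(3 - 9)) = -1695/269 - (-1388 - 4*(-9)*(-6)) = -1695/269 - (-1388 - 1*216) = -1695/269 - (-1388 - 216) = -1695/269 - 1*(-1604) = -1695/269 + 1604 = 429781/269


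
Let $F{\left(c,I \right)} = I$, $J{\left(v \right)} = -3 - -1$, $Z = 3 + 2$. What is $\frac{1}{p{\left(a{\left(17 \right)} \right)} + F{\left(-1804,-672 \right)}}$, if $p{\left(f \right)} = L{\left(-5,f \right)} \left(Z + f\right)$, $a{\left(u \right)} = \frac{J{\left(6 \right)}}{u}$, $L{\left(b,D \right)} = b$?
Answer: $- \frac{17}{11839} \approx -0.0014359$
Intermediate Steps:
$Z = 5$
$J{\left(v \right)} = -2$ ($J{\left(v \right)} = -3 + 1 = -2$)
$a{\left(u \right)} = - \frac{2}{u}$
$p{\left(f \right)} = -25 - 5 f$ ($p{\left(f \right)} = - 5 \left(5 + f\right) = -25 - 5 f$)
$\frac{1}{p{\left(a{\left(17 \right)} \right)} + F{\left(-1804,-672 \right)}} = \frac{1}{\left(-25 - 5 \left(- \frac{2}{17}\right)\right) - 672} = \frac{1}{\left(-25 - 5 \left(\left(-2\right) \frac{1}{17}\right)\right) - 672} = \frac{1}{\left(-25 - - \frac{10}{17}\right) - 672} = \frac{1}{\left(-25 + \frac{10}{17}\right) - 672} = \frac{1}{- \frac{415}{17} - 672} = \frac{1}{- \frac{11839}{17}} = - \frac{17}{11839}$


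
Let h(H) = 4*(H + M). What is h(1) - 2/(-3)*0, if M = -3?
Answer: -8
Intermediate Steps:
h(H) = -12 + 4*H (h(H) = 4*(H - 3) = 4*(-3 + H) = -12 + 4*H)
h(1) - 2/(-3)*0 = (-12 + 4*1) - 2/(-3)*0 = (-12 + 4) - 2*(-⅓)*0 = -8 - (-2)*0/3 = -8 - 1*0 = -8 + 0 = -8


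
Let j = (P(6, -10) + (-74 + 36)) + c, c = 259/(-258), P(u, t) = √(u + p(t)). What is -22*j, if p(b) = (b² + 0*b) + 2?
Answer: 110693/129 - 132*√3 ≈ 629.46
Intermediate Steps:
p(b) = 2 + b² (p(b) = (b² + 0) + 2 = b² + 2 = 2 + b²)
P(u, t) = √(2 + u + t²) (P(u, t) = √(u + (2 + t²)) = √(2 + u + t²))
c = -259/258 (c = 259*(-1/258) = -259/258 ≈ -1.0039)
j = -10063/258 + 6*√3 (j = (√(2 + 6 + (-10)²) + (-74 + 36)) - 259/258 = (√(2 + 6 + 100) - 38) - 259/258 = (√108 - 38) - 259/258 = (6*√3 - 38) - 259/258 = (-38 + 6*√3) - 259/258 = -10063/258 + 6*√3 ≈ -28.612)
-22*j = -22*(-10063/258 + 6*√3) = 110693/129 - 132*√3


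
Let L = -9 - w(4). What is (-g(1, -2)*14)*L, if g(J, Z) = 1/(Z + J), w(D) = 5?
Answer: -196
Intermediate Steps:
g(J, Z) = 1/(J + Z)
L = -14 (L = -9 - 1*5 = -9 - 5 = -14)
(-g(1, -2)*14)*L = (-1/(1 - 2)*14)*(-14) = (-1/(-1)*14)*(-14) = (-1*(-1)*14)*(-14) = (1*14)*(-14) = 14*(-14) = -196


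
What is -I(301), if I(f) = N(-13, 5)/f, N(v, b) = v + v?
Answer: 26/301 ≈ 0.086379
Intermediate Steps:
N(v, b) = 2*v
I(f) = -26/f (I(f) = (2*(-13))/f = -26/f)
-I(301) = -(-26)/301 = -1*(-26/301) = 26/301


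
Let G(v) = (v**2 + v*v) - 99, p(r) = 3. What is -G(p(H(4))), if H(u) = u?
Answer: 81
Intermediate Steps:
G(v) = -99 + 2*v**2 (G(v) = (v**2 + v**2) - 99 = 2*v**2 - 99 = -99 + 2*v**2)
-G(p(H(4))) = -(-99 + 2*3**2) = -(-99 + 2*9) = -(-99 + 18) = -1*(-81) = 81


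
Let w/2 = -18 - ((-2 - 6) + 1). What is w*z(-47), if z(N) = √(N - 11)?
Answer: -22*I*√58 ≈ -167.55*I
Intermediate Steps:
z(N) = √(-11 + N)
w = -22 (w = 2*(-18 - ((-2 - 6) + 1)) = 2*(-18 - (-8 + 1)) = 2*(-18 - 1*(-7)) = 2*(-18 + 7) = 2*(-11) = -22)
w*z(-47) = -22*√(-11 - 47) = -22*I*√58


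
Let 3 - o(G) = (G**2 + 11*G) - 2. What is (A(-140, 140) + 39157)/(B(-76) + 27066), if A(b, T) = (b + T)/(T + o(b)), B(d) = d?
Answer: 39157/26990 ≈ 1.4508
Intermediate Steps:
o(G) = 5 - G**2 - 11*G (o(G) = 3 - ((G**2 + 11*G) - 2) = 3 - (-2 + G**2 + 11*G) = 3 + (2 - G**2 - 11*G) = 5 - G**2 - 11*G)
A(b, T) = (T + b)/(5 + T - b**2 - 11*b) (A(b, T) = (b + T)/(T + (5 - b**2 - 11*b)) = (T + b)/(5 + T - b**2 - 11*b))
(A(-140, 140) + 39157)/(B(-76) + 27066) = ((140 - 140)/(5 + 140 - 1*(-140)**2 - 11*(-140)) + 39157)/(-76 + 27066) = (0/(5 + 140 - 1*19600 + 1540) + 39157)/26990 = (0/(5 + 140 - 19600 + 1540) + 39157)*(1/26990) = (0/(-17915) + 39157)*(1/26990) = (-1/17915*0 + 39157)*(1/26990) = (0 + 39157)*(1/26990) = 39157*(1/26990) = 39157/26990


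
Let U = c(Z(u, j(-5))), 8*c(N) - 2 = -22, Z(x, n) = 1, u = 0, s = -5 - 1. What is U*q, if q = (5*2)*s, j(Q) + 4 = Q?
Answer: 150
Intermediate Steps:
s = -6
j(Q) = -4 + Q
c(N) = -5/2 (c(N) = ¼ + (⅛)*(-22) = ¼ - 11/4 = -5/2)
U = -5/2 ≈ -2.5000
q = -60 (q = (5*2)*(-6) = 10*(-6) = -60)
U*q = -5/2*(-60) = 150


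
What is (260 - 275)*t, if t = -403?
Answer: 6045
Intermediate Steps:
(260 - 275)*t = (260 - 275)*(-403) = -15*(-403) = 6045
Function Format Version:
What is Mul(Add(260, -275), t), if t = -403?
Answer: 6045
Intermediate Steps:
Mul(Add(260, -275), t) = Mul(Add(260, -275), -403) = Mul(-15, -403) = 6045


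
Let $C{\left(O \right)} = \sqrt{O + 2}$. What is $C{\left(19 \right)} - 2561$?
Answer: $-2561 + \sqrt{21} \approx -2556.4$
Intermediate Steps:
$C{\left(O \right)} = \sqrt{2 + O}$
$C{\left(19 \right)} - 2561 = \sqrt{2 + 19} - 2561 = \sqrt{21} - 2561 = -2561 + \sqrt{21}$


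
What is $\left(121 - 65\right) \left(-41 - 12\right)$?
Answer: $-2968$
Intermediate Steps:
$\left(121 - 65\right) \left(-41 - 12\right) = 56 \left(-53\right) = -2968$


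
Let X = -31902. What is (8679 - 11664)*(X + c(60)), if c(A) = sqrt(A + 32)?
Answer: 95227470 - 5970*sqrt(23) ≈ 9.5199e+7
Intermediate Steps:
c(A) = sqrt(32 + A)
(8679 - 11664)*(X + c(60)) = (8679 - 11664)*(-31902 + sqrt(32 + 60)) = -2985*(-31902 + sqrt(92)) = -2985*(-31902 + 2*sqrt(23)) = 95227470 - 5970*sqrt(23)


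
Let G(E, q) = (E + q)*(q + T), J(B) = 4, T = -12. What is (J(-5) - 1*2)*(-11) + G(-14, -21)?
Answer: 1133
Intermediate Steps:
G(E, q) = (-12 + q)*(E + q) (G(E, q) = (E + q)*(q - 12) = (E + q)*(-12 + q) = (-12 + q)*(E + q))
(J(-5) - 1*2)*(-11) + G(-14, -21) = (4 - 1*2)*(-11) + ((-21)² - 12*(-14) - 12*(-21) - 14*(-21)) = (4 - 2)*(-11) + (441 + 168 + 252 + 294) = 2*(-11) + 1155 = -22 + 1155 = 1133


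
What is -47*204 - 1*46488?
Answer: -56076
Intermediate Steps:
-47*204 - 1*46488 = -9588 - 46488 = -56076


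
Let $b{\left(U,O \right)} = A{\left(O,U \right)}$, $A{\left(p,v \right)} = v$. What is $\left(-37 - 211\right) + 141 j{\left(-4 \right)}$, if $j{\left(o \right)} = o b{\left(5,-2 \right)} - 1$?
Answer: $-3209$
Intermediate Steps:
$b{\left(U,O \right)} = U$
$j{\left(o \right)} = -1 + 5 o$ ($j{\left(o \right)} = o 5 - 1 = 5 o - 1 = -1 + 5 o$)
$\left(-37 - 211\right) + 141 j{\left(-4 \right)} = \left(-37 - 211\right) + 141 \left(-1 + 5 \left(-4\right)\right) = \left(-37 - 211\right) + 141 \left(-1 - 20\right) = -248 + 141 \left(-21\right) = -248 - 2961 = -3209$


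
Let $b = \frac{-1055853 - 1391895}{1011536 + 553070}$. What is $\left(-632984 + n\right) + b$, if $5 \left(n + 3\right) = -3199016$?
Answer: $- \frac{4978544078523}{3911515} \approx -1.2728 \cdot 10^{6}$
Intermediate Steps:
$n = - \frac{3199031}{5}$ ($n = -3 + \frac{1}{5} \left(-3199016\right) = -3 - \frac{3199016}{5} = - \frac{3199031}{5} \approx -6.3981 \cdot 10^{5}$)
$b = - \frac{1223874}{782303}$ ($b = - \frac{2447748}{1564606} = \left(-2447748\right) \frac{1}{1564606} = - \frac{1223874}{782303} \approx -1.5644$)
$\left(-632984 + n\right) + b = \left(-632984 - \frac{3199031}{5}\right) - \frac{1223874}{782303} = - \frac{6363951}{5} - \frac{1223874}{782303} = - \frac{4978544078523}{3911515}$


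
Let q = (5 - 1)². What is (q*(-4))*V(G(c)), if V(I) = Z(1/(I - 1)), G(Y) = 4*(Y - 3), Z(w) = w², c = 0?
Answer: -64/169 ≈ -0.37870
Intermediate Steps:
G(Y) = -12 + 4*Y (G(Y) = 4*(-3 + Y) = -12 + 4*Y)
q = 16 (q = 4² = 16)
V(I) = (-1 + I)⁻² (V(I) = (1/(I - 1))² = (1/(-1 + I))² = (-1 + I)⁻²)
(q*(-4))*V(G(c)) = (16*(-4))/(-1 + (-12 + 4*0))² = -64/(-1 + (-12 + 0))² = -64/(-1 - 12)² = -64/(-13)² = -64*1/169 = -64/169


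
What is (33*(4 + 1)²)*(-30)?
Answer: -24750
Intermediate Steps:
(33*(4 + 1)²)*(-30) = (33*5²)*(-30) = (33*25)*(-30) = 825*(-30) = -24750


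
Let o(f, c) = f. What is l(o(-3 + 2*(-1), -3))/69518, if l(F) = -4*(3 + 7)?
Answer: -20/34759 ≈ -0.00057539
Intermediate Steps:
l(F) = -40 (l(F) = -4*10 = -40)
l(o(-3 + 2*(-1), -3))/69518 = -40/69518 = -40*1/69518 = -20/34759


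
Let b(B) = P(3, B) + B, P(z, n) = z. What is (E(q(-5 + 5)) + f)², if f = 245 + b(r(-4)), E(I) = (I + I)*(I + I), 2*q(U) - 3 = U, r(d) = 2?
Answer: 67081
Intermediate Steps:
q(U) = 3/2 + U/2
b(B) = 3 + B
E(I) = 4*I² (E(I) = (2*I)*(2*I) = 4*I²)
f = 250 (f = 245 + (3 + 2) = 245 + 5 = 250)
(E(q(-5 + 5)) + f)² = (4*(3/2 + (-5 + 5)/2)² + 250)² = (4*(3/2 + (½)*0)² + 250)² = (4*(3/2 + 0)² + 250)² = (4*(3/2)² + 250)² = (4*(9/4) + 250)² = (9 + 250)² = 259² = 67081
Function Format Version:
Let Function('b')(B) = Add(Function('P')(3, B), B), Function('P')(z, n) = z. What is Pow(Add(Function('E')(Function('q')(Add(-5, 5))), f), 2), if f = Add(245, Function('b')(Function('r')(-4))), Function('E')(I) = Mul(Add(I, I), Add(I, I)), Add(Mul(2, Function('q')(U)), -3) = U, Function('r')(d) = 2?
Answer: 67081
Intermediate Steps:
Function('q')(U) = Add(Rational(3, 2), Mul(Rational(1, 2), U))
Function('b')(B) = Add(3, B)
Function('E')(I) = Mul(4, Pow(I, 2)) (Function('E')(I) = Mul(Mul(2, I), Mul(2, I)) = Mul(4, Pow(I, 2)))
f = 250 (f = Add(245, Add(3, 2)) = Add(245, 5) = 250)
Pow(Add(Function('E')(Function('q')(Add(-5, 5))), f), 2) = Pow(Add(Mul(4, Pow(Add(Rational(3, 2), Mul(Rational(1, 2), Add(-5, 5))), 2)), 250), 2) = Pow(Add(Mul(4, Pow(Add(Rational(3, 2), Mul(Rational(1, 2), 0)), 2)), 250), 2) = Pow(Add(Mul(4, Pow(Add(Rational(3, 2), 0), 2)), 250), 2) = Pow(Add(Mul(4, Pow(Rational(3, 2), 2)), 250), 2) = Pow(Add(Mul(4, Rational(9, 4)), 250), 2) = Pow(Add(9, 250), 2) = Pow(259, 2) = 67081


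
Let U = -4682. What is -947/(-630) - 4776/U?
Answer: 3721367/1474830 ≈ 2.5233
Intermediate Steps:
-947/(-630) - 4776/U = -947/(-630) - 4776/(-4682) = -947*(-1/630) - 4776*(-1/4682) = 947/630 + 2388/2341 = 3721367/1474830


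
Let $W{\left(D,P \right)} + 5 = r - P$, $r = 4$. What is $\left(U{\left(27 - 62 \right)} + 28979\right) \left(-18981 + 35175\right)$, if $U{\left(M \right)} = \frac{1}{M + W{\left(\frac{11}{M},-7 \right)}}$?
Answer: $\frac{13609275660}{29} \approx 4.6929 \cdot 10^{8}$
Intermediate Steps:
$W{\left(D,P \right)} = -1 - P$ ($W{\left(D,P \right)} = -5 - \left(-4 + P\right) = -1 - P$)
$U{\left(M \right)} = \frac{1}{6 + M}$ ($U{\left(M \right)} = \frac{1}{M - -6} = \frac{1}{M + \left(-1 + 7\right)} = \frac{1}{M + 6} = \frac{1}{6 + M}$)
$\left(U{\left(27 - 62 \right)} + 28979\right) \left(-18981 + 35175\right) = \left(\frac{1}{6 + \left(27 - 62\right)} + 28979\right) \left(-18981 + 35175\right) = \left(\frac{1}{6 - 35} + 28979\right) 16194 = \left(\frac{1}{-29} + 28979\right) 16194 = \left(- \frac{1}{29} + 28979\right) 16194 = \frac{840390}{29} \cdot 16194 = \frac{13609275660}{29}$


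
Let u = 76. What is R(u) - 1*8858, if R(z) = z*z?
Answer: -3082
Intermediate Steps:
R(z) = z²
R(u) - 1*8858 = 76² - 1*8858 = 5776 - 8858 = -3082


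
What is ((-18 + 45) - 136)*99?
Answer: -10791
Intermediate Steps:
((-18 + 45) - 136)*99 = (27 - 136)*99 = -109*99 = -10791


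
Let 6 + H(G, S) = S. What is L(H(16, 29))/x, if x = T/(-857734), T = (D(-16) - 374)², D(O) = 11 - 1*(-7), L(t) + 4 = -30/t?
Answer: 26160887/728732 ≈ 35.899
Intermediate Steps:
H(G, S) = -6 + S
L(t) = -4 - 30/t
D(O) = 18 (D(O) = 11 + 7 = 18)
T = 126736 (T = (18 - 374)² = (-356)² = 126736)
x = -63368/428867 (x = 126736/(-857734) = 126736*(-1/857734) = -63368/428867 ≈ -0.14776)
L(H(16, 29))/x = (-4 - 30/(-6 + 29))/(-63368/428867) = (-4 - 30/23)*(-428867/63368) = -122/23*(-428867/63368) = 26160887/728732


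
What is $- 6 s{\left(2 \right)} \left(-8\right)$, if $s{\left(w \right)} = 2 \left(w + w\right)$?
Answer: $384$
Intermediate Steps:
$s{\left(w \right)} = 4 w$ ($s{\left(w \right)} = 2 \cdot 2 w = 4 w$)
$- 6 s{\left(2 \right)} \left(-8\right) = - 6 \cdot 4 \cdot 2 \left(-8\right) = \left(-6\right) 8 \left(-8\right) = \left(-48\right) \left(-8\right) = 384$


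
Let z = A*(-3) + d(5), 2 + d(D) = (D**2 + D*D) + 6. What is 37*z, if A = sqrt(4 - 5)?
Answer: 1998 - 111*I ≈ 1998.0 - 111.0*I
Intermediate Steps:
A = I (A = sqrt(-1) = I ≈ 1.0*I)
d(D) = 4 + 2*D**2 (d(D) = -2 + ((D**2 + D*D) + 6) = -2 + ((D**2 + D**2) + 6) = -2 + (2*D**2 + 6) = -2 + (6 + 2*D**2) = 4 + 2*D**2)
z = 54 - 3*I (z = I*(-3) + (4 + 2*5**2) = -3*I + (4 + 2*25) = -3*I + (4 + 50) = -3*I + 54 = 54 - 3*I ≈ 54.0 - 3.0*I)
37*z = 37*(54 - 3*I) = 1998 - 111*I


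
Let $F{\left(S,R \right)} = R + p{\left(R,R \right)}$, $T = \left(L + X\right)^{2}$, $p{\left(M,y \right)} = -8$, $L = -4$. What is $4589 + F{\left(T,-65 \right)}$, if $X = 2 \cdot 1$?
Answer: $4516$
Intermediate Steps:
$X = 2$
$T = 4$ ($T = \left(-4 + 2\right)^{2} = \left(-2\right)^{2} = 4$)
$F{\left(S,R \right)} = -8 + R$ ($F{\left(S,R \right)} = R - 8 = -8 + R$)
$4589 + F{\left(T,-65 \right)} = 4589 - 73 = 4516$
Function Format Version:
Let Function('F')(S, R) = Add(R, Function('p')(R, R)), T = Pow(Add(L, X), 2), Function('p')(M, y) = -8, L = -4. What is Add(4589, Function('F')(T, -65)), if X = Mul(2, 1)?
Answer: 4516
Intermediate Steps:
X = 2
T = 4 (T = Pow(Add(-4, 2), 2) = Pow(-2, 2) = 4)
Function('F')(S, R) = Add(-8, R) (Function('F')(S, R) = Add(R, -8) = Add(-8, R))
Add(4589, Function('F')(T, -65)) = Add(4589, Add(-8, -65)) = Add(4589, -73) = 4516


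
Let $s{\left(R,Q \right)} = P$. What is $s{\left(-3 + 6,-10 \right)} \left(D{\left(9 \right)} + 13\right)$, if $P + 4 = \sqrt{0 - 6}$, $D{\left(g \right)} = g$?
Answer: $-88 + 22 i \sqrt{6} \approx -88.0 + 53.889 i$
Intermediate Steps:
$P = -4 + i \sqrt{6}$ ($P = -4 + \sqrt{0 - 6} = -4 + \sqrt{-6} = -4 + i \sqrt{6} \approx -4.0 + 2.4495 i$)
$s{\left(R,Q \right)} = -4 + i \sqrt{6}$
$s{\left(-3 + 6,-10 \right)} \left(D{\left(9 \right)} + 13\right) = \left(-4 + i \sqrt{6}\right) \left(9 + 13\right) = \left(-4 + i \sqrt{6}\right) 22 = -88 + 22 i \sqrt{6}$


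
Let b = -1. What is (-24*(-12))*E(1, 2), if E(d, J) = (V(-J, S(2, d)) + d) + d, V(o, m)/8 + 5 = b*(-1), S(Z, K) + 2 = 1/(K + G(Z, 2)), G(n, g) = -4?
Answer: -8640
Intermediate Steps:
S(Z, K) = -2 + 1/(-4 + K) (S(Z, K) = -2 + 1/(K - 4) = -2 + 1/(-4 + K))
V(o, m) = -32 (V(o, m) = -40 + 8*(-1*(-1)) = -40 + 8*1 = -40 + 8 = -32)
E(d, J) = -32 + 2*d (E(d, J) = (-32 + d) + d = -32 + 2*d)
(-24*(-12))*E(1, 2) = (-24*(-12))*(-32 + 2*1) = 288*(-32 + 2) = 288*(-30) = -8640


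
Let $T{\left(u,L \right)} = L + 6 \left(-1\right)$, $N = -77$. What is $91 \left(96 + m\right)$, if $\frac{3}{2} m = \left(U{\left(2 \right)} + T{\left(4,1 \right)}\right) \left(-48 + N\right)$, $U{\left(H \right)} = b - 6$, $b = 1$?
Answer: $\frac{253708}{3} \approx 84569.0$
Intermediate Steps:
$T{\left(u,L \right)} = -6 + L$ ($T{\left(u,L \right)} = L - 6 = -6 + L$)
$U{\left(H \right)} = -5$ ($U{\left(H \right)} = 1 - 6 = -5$)
$m = \frac{2500}{3}$ ($m = \frac{2 \left(-5 + \left(-6 + 1\right)\right) \left(-48 - 77\right)}{3} = \frac{2 \left(-5 - 5\right) \left(-125\right)}{3} = \frac{2 \left(\left(-10\right) \left(-125\right)\right)}{3} = \frac{2}{3} \cdot 1250 = \frac{2500}{3} \approx 833.33$)
$91 \left(96 + m\right) = 91 \left(96 + \frac{2500}{3}\right) = 91 \cdot \frac{2788}{3} = \frac{253708}{3}$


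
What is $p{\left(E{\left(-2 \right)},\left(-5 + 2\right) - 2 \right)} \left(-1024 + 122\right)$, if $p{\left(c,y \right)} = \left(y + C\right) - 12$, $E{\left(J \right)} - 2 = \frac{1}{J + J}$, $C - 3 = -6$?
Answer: $18040$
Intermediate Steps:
$C = -3$ ($C = 3 - 6 = -3$)
$E{\left(J \right)} = 2 + \frac{1}{2 J}$ ($E{\left(J \right)} = 2 + \frac{1}{J + J} = 2 + \frac{1}{2 J}$)
$p{\left(c,y \right)} = -15 + y$ ($p{\left(c,y \right)} = \left(y - 3\right) - 12 = \left(-3 + y\right) - 12 = -15 + y$)
$p{\left(E{\left(-2 \right)},\left(-5 + 2\right) - 2 \right)} \left(-1024 + 122\right) = \left(-15 + \left(\left(-5 + 2\right) - 2\right)\right) \left(-1024 + 122\right) = \left(-15 - 5\right) \left(-902\right) = \left(-20\right) \left(-902\right) = 18040$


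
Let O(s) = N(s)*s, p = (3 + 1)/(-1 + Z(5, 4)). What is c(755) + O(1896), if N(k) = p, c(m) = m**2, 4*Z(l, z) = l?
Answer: 600361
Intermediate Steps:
Z(l, z) = l/4
p = 16 (p = (3 + 1)/(-1 + (1/4)*5) = 4/(-1 + 5/4) = 4/(1/4) = 4*4 = 16)
N(k) = 16
O(s) = 16*s
c(755) + O(1896) = 755**2 + 16*1896 = 570025 + 30336 = 600361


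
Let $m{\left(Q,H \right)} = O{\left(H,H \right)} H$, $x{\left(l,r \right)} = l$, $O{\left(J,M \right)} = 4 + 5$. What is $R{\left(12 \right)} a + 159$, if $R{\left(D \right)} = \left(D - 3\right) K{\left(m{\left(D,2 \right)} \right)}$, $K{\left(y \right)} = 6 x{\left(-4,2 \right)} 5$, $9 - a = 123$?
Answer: $123279$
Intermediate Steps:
$a = -114$ ($a = 9 - 123 = -114$)
$O{\left(J,M \right)} = 9$
$m{\left(Q,H \right)} = 9 H$
$K{\left(y \right)} = -120$ ($K{\left(y \right)} = 6 \left(-4\right) 5 = \left(-24\right) 5 = -120$)
$R{\left(D \right)} = 360 - 120 D$ ($R{\left(D \right)} = \left(D - 3\right) \left(-120\right) = \left(-3 + D\right) \left(-120\right) = 360 - 120 D$)
$R{\left(12 \right)} a + 159 = \left(360 - 1440\right) \left(-114\right) + 159 = \left(-1080\right) \left(-114\right) + 159 = 123120 + 159 = 123279$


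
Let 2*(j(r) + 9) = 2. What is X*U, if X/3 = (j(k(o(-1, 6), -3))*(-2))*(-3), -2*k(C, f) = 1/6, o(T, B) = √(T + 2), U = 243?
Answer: -34992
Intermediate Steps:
o(T, B) = √(2 + T)
k(C, f) = -1/12 (k(C, f) = -½/6 = -½*⅙ = -1/12)
j(r) = -8 (j(r) = -9 + (½)*2 = -9 + 1 = -8)
X = -144 (X = 3*(-8*(-2)*(-3)) = 3*(16*(-3)) = 3*(-48) = -144)
X*U = -144*243 = -34992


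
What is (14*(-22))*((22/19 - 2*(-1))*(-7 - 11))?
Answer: 332640/19 ≈ 17507.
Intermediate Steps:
(14*(-22))*((22/19 - 2*(-1))*(-7 - 11)) = -308*(22*(1/19) + 2)*(-18) = -308*(22/19 + 2)*(-18) = -18480*(-18)/19 = -308*(-1080/19) = 332640/19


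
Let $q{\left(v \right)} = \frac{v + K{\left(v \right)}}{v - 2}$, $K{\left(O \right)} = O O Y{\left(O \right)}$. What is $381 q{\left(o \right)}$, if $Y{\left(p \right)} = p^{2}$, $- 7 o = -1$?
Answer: $- \frac{131064}{4459} \approx -29.393$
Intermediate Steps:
$o = \frac{1}{7}$ ($o = \left(- \frac{1}{7}\right) \left(-1\right) = \frac{1}{7} \approx 0.14286$)
$K{\left(O \right)} = O^{4}$ ($K{\left(O \right)} = O O O^{2} = O^{2} O^{2} = O^{4}$)
$q{\left(v \right)} = \frac{v + v^{4}}{-2 + v}$ ($q{\left(v \right)} = \frac{v + v^{4}}{v - 2} = \frac{v + v^{4}}{-2 + v}$)
$381 q{\left(o \right)} = 381 \frac{\frac{1}{7} + \left(\frac{1}{7}\right)^{4}}{-2 + \frac{1}{7}} = 381 \frac{\frac{1}{7} + \frac{1}{2401}}{- \frac{13}{7}} = 381 \left(\left(- \frac{7}{13}\right) \frac{344}{2401}\right) = 381 \left(- \frac{344}{4459}\right) = - \frac{131064}{4459}$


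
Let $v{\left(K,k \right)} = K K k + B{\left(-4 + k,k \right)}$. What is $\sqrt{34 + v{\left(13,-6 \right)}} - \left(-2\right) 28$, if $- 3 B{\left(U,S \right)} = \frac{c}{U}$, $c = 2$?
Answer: $56 + \frac{i \sqrt{220485}}{15} \approx 56.0 + 31.304 i$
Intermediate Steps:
$B{\left(U,S \right)} = - \frac{2}{3 U}$ ($B{\left(U,S \right)} = - \frac{2 \frac{1}{U}}{3} = - \frac{2}{3 U}$)
$v{\left(K,k \right)} = - \frac{2}{3 \left(-4 + k\right)} + k K^{2}$ ($v{\left(K,k \right)} = K K k - \frac{2}{3 \left(-4 + k\right)} = K^{2} k - \frac{2}{3 \left(-4 + k\right)} = k K^{2} - \frac{2}{3 \left(-4 + k\right)} = - \frac{2}{3 \left(-4 + k\right)} + k K^{2}$)
$\sqrt{34 + v{\left(13,-6 \right)}} - \left(-2\right) 28 = \sqrt{34 + \frac{- \frac{2}{3} - 6 \cdot 13^{2} \left(-4 - 6\right)}{-4 - 6}} - \left(-2\right) 28 = \sqrt{34 + \frac{- \frac{2}{3} - 1014 \left(-10\right)}{-10}} - -56 = \sqrt{34 - \frac{- \frac{2}{3} + 10140}{10}} + 56 = \sqrt{34 - \frac{15209}{15}} + 56 = \sqrt{- \frac{14699}{15}} + 56 = \frac{i \sqrt{220485}}{15} + 56 = 56 + \frac{i \sqrt{220485}}{15}$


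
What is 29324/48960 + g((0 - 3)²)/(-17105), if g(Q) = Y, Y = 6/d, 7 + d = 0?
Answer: 35114029/58622256 ≈ 0.59899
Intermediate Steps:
d = -7 (d = -7 + 0 = -7)
Y = -6/7 (Y = 6/(-7) = 6*(-⅐) = -6/7 ≈ -0.85714)
g(Q) = -6/7
29324/48960 + g((0 - 3)²)/(-17105) = 29324/48960 - 6/7/(-17105) = 29324*(1/48960) - 6/7*(-1/17105) = 7331/12240 + 6/119735 = 35114029/58622256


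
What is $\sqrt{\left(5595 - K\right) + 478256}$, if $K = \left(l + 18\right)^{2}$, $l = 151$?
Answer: $\sqrt{455290} \approx 674.75$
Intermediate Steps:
$K = 28561$ ($K = \left(151 + 18\right)^{2} = 169^{2} = 28561$)
$\sqrt{\left(5595 - K\right) + 478256} = \sqrt{\left(5595 - 28561\right) + 478256} = \sqrt{-22966 + 478256} = \sqrt{455290}$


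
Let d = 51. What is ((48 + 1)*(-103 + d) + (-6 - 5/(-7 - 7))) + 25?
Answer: -35401/14 ≈ -2528.6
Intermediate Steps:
((48 + 1)*(-103 + d) + (-6 - 5/(-7 - 7))) + 25 = ((48 + 1)*(-103 + 51) + (-6 - 5/(-7 - 7))) + 25 = (49*(-52) + (-6 - 5/(-14))) + 25 = (-2548 + (-6 - 1/14*(-5))) + 25 = (-2548 + (-6 + 5/14)) + 25 = (-2548 - 79/14) + 25 = -35751/14 + 25 = -35401/14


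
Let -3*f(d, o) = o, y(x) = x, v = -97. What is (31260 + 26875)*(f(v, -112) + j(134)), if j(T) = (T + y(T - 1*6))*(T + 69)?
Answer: 9282415450/3 ≈ 3.0941e+9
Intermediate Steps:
f(d, o) = -o/3
j(T) = (-6 + 2*T)*(69 + T) (j(T) = (T + (T - 1*6))*(T + 69) = (T + (T - 6))*(69 + T) = (T + (-6 + T))*(69 + T) = (-6 + 2*T)*(69 + T))
(31260 + 26875)*(f(v, -112) + j(134)) = (31260 + 26875)*(-1/3*(-112) + (-414 + 2*134**2 + 132*134)) = 58135*(112/3 + (-414 + 2*17956 + 17688)) = 58135*(112/3 + (-414 + 35912 + 17688)) = 58135*(112/3 + 53186) = 58135*(159670/3) = 9282415450/3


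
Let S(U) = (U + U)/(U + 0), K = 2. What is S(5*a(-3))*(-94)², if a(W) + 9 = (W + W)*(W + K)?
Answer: 17672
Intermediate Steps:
a(W) = -9 + 2*W*(2 + W) (a(W) = -9 + (W + W)*(W + 2) = -9 + (2*W)*(2 + W) = -9 + 2*W*(2 + W))
S(U) = 2 (S(U) = (2*U)/U = 2)
S(5*a(-3))*(-94)² = 2*(-94)² = 2*8836 = 17672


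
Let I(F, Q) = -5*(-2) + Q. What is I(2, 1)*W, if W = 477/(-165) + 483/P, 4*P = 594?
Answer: 179/45 ≈ 3.9778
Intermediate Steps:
P = 297/2 (P = (1/4)*594 = 297/2 ≈ 148.50)
I(F, Q) = 10 + Q
W = 179/495 (W = 477/(-165) + 483/(297/2) = 477*(-1/165) + 483*(2/297) = -159/55 + 322/99 = 179/495 ≈ 0.36162)
I(2, 1)*W = (10 + 1)*(179/495) = 11*(179/495) = 179/45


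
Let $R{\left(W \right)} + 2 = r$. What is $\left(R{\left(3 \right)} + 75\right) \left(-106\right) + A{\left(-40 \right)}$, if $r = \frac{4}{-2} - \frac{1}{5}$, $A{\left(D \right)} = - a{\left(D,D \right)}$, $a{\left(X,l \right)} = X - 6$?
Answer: $- \frac{37294}{5} \approx -7458.8$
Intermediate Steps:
$a{\left(X,l \right)} = -6 + X$
$A{\left(D \right)} = 6 - D$ ($A{\left(D \right)} = - (-6 + D) = 6 - D$)
$r = - \frac{11}{5}$ ($r = 4 \left(- \frac{1}{2}\right) - \frac{1}{5} = -2 - \frac{1}{5} = - \frac{11}{5} \approx -2.2$)
$R{\left(W \right)} = - \frac{21}{5}$ ($R{\left(W \right)} = -2 - \frac{11}{5} = - \frac{21}{5}$)
$\left(R{\left(3 \right)} + 75\right) \left(-106\right) + A{\left(-40 \right)} = \left(- \frac{21}{5} + 75\right) \left(-106\right) + \left(6 - -40\right) = \frac{354}{5} \left(-106\right) + \left(6 + 40\right) = - \frac{37524}{5} + 46 = - \frac{37294}{5}$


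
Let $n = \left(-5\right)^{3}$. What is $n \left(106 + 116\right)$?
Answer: $-27750$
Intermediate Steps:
$n = -125$
$n \left(106 + 116\right) = - 125 \left(106 + 116\right) = \left(-125\right) 222 = -27750$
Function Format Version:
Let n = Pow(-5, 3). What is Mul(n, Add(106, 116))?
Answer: -27750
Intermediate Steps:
n = -125
Mul(n, Add(106, 116)) = Mul(-125, Add(106, 116)) = Mul(-125, 222) = -27750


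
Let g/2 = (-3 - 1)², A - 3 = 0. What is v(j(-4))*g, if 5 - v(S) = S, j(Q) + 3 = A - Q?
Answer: 32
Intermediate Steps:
A = 3 (A = 3 + 0 = 3)
j(Q) = -Q (j(Q) = -3 + (3 - Q) = -Q)
g = 32 (g = 2*(-3 - 1)² = 2*(-4)² = 2*16 = 32)
v(S) = 5 - S
v(j(-4))*g = (5 - (-1)*(-4))*32 = (5 - 1*4)*32 = (5 - 4)*32 = 1*32 = 32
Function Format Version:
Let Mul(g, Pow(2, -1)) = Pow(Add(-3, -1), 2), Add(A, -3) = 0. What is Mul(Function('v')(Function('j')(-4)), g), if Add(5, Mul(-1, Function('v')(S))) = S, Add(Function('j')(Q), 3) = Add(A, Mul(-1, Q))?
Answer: 32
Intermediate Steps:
A = 3 (A = Add(3, 0) = 3)
Function('j')(Q) = Mul(-1, Q) (Function('j')(Q) = Add(-3, Add(3, Mul(-1, Q))) = Mul(-1, Q))
g = 32 (g = Mul(2, Pow(Add(-3, -1), 2)) = Mul(2, Pow(-4, 2)) = Mul(2, 16) = 32)
Function('v')(S) = Add(5, Mul(-1, S))
Mul(Function('v')(Function('j')(-4)), g) = Mul(Add(5, Mul(-1, Mul(-1, -4))), 32) = Mul(Add(5, Mul(-1, 4)), 32) = Mul(Add(5, -4), 32) = Mul(1, 32) = 32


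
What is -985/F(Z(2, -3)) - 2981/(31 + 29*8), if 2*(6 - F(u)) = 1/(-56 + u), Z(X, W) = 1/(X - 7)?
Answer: -155655747/888151 ≈ -175.26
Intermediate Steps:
Z(X, W) = 1/(-7 + X)
F(u) = 6 - 1/(2*(-56 + u))
-985/F(Z(2, -3)) - 2981/(31 + 29*8) = -985*2*(-56 + 1/(-7 + 2))/(-673 + 12/(-7 + 2)) - 2981/(31 + 29*8) = -985*2*(-56 + 1/(-5))/(-673 + 12/(-5)) - 2981/(31 + 232) = -985*2*(-56 - 1/5)/(-673 + 12*(-1/5)) - 2981/263 = -985*(-562/(5*(-673 - 12/5))) - 2981*1/263 = -985/((1/2)*(-5/281)*(-3377/5)) - 2981/263 = -985/3377/562 - 2981/263 = -985*562/3377 - 2981/263 = -553570/3377 - 2981/263 = -155655747/888151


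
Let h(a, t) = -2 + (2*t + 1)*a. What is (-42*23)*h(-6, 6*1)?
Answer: 77280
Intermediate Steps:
h(a, t) = -2 + a*(1 + 2*t) (h(a, t) = -2 + (1 + 2*t)*a = -2 + a*(1 + 2*t))
(-42*23)*h(-6, 6*1) = (-42*23)*(-2 - 6 + 2*(-6)*(6*1)) = -966*(-2 - 6 + 2*(-6)*6) = -966*(-2 - 6 - 72) = -966*(-80) = 77280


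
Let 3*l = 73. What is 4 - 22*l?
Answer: -1594/3 ≈ -531.33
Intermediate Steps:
l = 73/3 (l = (⅓)*73 = 73/3 ≈ 24.333)
4 - 22*l = 4 - 22*73/3 = 4 - 1606/3 = -1594/3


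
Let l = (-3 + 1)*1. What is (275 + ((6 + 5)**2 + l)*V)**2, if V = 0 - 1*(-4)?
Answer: 564001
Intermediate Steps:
l = -2 (l = -2*1 = -2)
V = 4 (V = 0 + 4 = 4)
(275 + ((6 + 5)**2 + l)*V)**2 = (275 + ((6 + 5)**2 - 2)*4)**2 = (275 + (11**2 - 2)*4)**2 = (275 + (121 - 2)*4)**2 = (275 + 119*4)**2 = (275 + 476)**2 = 751**2 = 564001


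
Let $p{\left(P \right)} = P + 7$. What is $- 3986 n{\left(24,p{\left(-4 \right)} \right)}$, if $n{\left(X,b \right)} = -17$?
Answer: $67762$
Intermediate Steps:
$p{\left(P \right)} = 7 + P$
$- 3986 n{\left(24,p{\left(-4 \right)} \right)} = \left(-3986\right) \left(-17\right) = 67762$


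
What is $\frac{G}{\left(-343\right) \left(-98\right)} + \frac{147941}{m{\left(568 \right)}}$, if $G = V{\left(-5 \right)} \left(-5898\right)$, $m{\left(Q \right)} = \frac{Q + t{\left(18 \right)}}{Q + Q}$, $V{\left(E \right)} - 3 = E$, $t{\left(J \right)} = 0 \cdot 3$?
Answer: $\frac{4972894672}{16807} \approx 2.9588 \cdot 10^{5}$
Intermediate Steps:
$t{\left(J \right)} = 0$
$V{\left(E \right)} = 3 + E$
$m{\left(Q \right)} = \frac{1}{2}$ ($m{\left(Q \right)} = \frac{Q + 0}{Q + Q} = \frac{Q}{2 Q} = Q \frac{1}{2 Q} = \frac{1}{2}$)
$G = 11796$ ($G = \left(3 - 5\right) \left(-5898\right) = \left(-2\right) \left(-5898\right) = 11796$)
$\frac{G}{\left(-343\right) \left(-98\right)} + \frac{147941}{m{\left(568 \right)}} = \frac{11796}{\left(-343\right) \left(-98\right)} + 147941 \frac{1}{\frac{1}{2}} = \frac{11796}{33614} + 147941 \cdot 2 = 11796 \cdot \frac{1}{33614} + 295882 = \frac{5898}{16807} + 295882 = \frac{4972894672}{16807}$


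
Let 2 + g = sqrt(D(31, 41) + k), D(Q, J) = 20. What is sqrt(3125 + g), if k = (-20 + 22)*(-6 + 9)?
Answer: sqrt(3123 + sqrt(26)) ≈ 55.929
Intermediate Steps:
k = 6 (k = 2*3 = 6)
g = -2 + sqrt(26) (g = -2 + sqrt(20 + 6) = -2 + sqrt(26) ≈ 3.0990)
sqrt(3125 + g) = sqrt(3125 + (-2 + sqrt(26))) = sqrt(3123 + sqrt(26))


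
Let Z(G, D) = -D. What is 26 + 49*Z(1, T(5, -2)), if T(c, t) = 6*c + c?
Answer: -1689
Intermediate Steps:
T(c, t) = 7*c
26 + 49*Z(1, T(5, -2)) = 26 + 49*(-7*5) = 26 + 49*(-1*35) = 26 + 49*(-35) = 26 - 1715 = -1689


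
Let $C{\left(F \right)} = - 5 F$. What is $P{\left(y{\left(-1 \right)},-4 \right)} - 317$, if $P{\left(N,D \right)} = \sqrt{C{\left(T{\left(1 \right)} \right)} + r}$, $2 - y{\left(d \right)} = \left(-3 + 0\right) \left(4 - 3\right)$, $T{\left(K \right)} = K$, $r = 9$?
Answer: $-315$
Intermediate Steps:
$y{\left(d \right)} = 5$ ($y{\left(d \right)} = 2 - \left(-3 + 0\right) \left(4 - 3\right) = 2 - \left(-3\right) 1 = 2 - -3 = 2 + 3 = 5$)
$P{\left(N,D \right)} = 2$ ($P{\left(N,D \right)} = \sqrt{\left(-5\right) 1 + 9} = \sqrt{-5 + 9} = \sqrt{4} = 2$)
$P{\left(y{\left(-1 \right)},-4 \right)} - 317 = 2 - 317 = -315$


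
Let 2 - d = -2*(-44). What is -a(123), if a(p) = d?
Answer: 86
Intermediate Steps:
d = -86 (d = 2 - (-2)*(-44) = 2 - 1*88 = 2 - 88 = -86)
a(p) = -86
-a(123) = -1*(-86) = 86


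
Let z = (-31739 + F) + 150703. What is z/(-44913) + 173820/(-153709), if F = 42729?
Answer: -32660446997/6903532317 ≈ -4.7310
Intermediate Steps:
z = 161693 (z = (-31739 + 42729) + 150703 = 10990 + 150703 = 161693)
z/(-44913) + 173820/(-153709) = 161693/(-44913) + 173820/(-153709) = 161693*(-1/44913) + 173820*(-1/153709) = -161693/44913 - 173820/153709 = -32660446997/6903532317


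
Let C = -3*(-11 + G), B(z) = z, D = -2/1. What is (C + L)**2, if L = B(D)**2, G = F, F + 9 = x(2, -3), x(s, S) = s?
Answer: 3364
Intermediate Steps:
F = -7 (F = -9 + 2 = -7)
G = -7
D = -2 (D = -2*1 = -2)
C = 54 (C = -3*(-11 - 7) = -3*(-18) = 54)
L = 4 (L = (-2)**2 = 4)
(C + L)**2 = (54 + 4)**2 = 58**2 = 3364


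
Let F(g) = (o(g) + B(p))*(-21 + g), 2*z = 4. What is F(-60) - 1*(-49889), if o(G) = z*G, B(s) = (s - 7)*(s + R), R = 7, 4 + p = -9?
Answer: 49889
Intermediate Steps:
p = -13 (p = -4 - 9 = -13)
z = 2 (z = (½)*4 = 2)
B(s) = (-7 + s)*(7 + s) (B(s) = (s - 7)*(s + 7) = (-7 + s)*(7 + s))
o(G) = 2*G
F(g) = (-21 + g)*(120 + 2*g) (F(g) = (2*g + (-49 + (-13)²))*(-21 + g) = (2*g + (-49 + 169))*(-21 + g) = (2*g + 120)*(-21 + g) = (120 + 2*g)*(-21 + g) = (-21 + g)*(120 + 2*g))
F(-60) - 1*(-49889) = (-2520 + 2*(-60)² + 78*(-60)) - 1*(-49889) = (-2520 + 2*3600 - 4680) + 49889 = (-2520 + 7200 - 4680) + 49889 = 0 + 49889 = 49889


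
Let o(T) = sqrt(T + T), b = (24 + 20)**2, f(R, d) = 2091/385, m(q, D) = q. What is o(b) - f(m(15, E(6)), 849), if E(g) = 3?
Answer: -2091/385 + 44*sqrt(2) ≈ 56.794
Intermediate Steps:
f(R, d) = 2091/385 (f(R, d) = 2091*(1/385) = 2091/385)
b = 1936 (b = 44**2 = 1936)
o(T) = sqrt(2)*sqrt(T) (o(T) = sqrt(2*T) = sqrt(2)*sqrt(T))
o(b) - f(m(15, E(6)), 849) = sqrt(2)*sqrt(1936) - 1*2091/385 = sqrt(2)*44 - 2091/385 = 44*sqrt(2) - 2091/385 = -2091/385 + 44*sqrt(2)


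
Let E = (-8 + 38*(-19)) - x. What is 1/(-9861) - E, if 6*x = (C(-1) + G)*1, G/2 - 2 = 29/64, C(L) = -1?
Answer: 153705577/210368 ≈ 730.65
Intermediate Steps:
G = 157/32 (G = 4 + 2*(29/64) = 4 + 29/32 = 157/32 ≈ 4.9063)
x = 125/192 (x = ((-1 + 157/32)*1)/6 = ((125/32)*1)/6 = (⅙)*(125/32) = 125/192 ≈ 0.65104)
E = -140285/192 (E = (-8 + 38*(-19)) - 1*125/192 = (-8 - 722) - 125/192 = -730 - 125/192 = -140285/192 ≈ -730.65)
1/(-9861) - E = 1/(-9861) - 1*(-140285/192) = -1/9861 + 140285/192 = 153705577/210368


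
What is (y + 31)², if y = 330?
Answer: 130321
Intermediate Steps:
(y + 31)² = (330 + 31)² = 361² = 130321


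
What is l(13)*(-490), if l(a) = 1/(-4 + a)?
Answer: -490/9 ≈ -54.444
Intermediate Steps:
l(13)*(-490) = -490/(-4 + 13) = -490/9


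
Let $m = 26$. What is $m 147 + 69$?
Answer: $3891$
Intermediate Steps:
$m 147 + 69 = 26 \cdot 147 + 69 = 3822 + 69 = 3891$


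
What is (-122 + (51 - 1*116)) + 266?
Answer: 79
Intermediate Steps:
(-122 + (51 - 1*116)) + 266 = (-122 + (51 - 116)) + 266 = (-122 - 65) + 266 = -187 + 266 = 79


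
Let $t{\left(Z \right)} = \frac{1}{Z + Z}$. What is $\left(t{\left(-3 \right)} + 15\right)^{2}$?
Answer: $\frac{7921}{36} \approx 220.03$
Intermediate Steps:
$t{\left(Z \right)} = \frac{1}{2 Z}$
$\left(t{\left(-3 \right)} + 15\right)^{2} = \left(\frac{1}{2 \left(-3\right)} + 15\right)^{2} = \left(\frac{1}{2} \left(- \frac{1}{3}\right) + 15\right)^{2} = \left(- \frac{1}{6} + 15\right)^{2} = \left(\frac{89}{6}\right)^{2} = \frac{7921}{36}$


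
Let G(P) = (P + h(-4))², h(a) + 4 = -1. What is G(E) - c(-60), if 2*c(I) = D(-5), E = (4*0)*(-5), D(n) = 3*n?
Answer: 65/2 ≈ 32.500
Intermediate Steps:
h(a) = -5 (h(a) = -4 - 1 = -5)
E = 0 (E = 0*(-5) = 0)
c(I) = -15/2 (c(I) = (3*(-5))/2 = (½)*(-15) = -15/2)
G(P) = (-5 + P)² (G(P) = (P - 5)² = (-5 + P)²)
G(E) - c(-60) = (-5 + 0)² - 1*(-15/2) = (-5)² + 15/2 = 25 + 15/2 = 65/2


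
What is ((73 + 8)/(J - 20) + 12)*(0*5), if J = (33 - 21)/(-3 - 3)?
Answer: 0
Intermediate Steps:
J = -2 (J = 12/(-6) = 12*(-⅙) = -2)
((73 + 8)/(J - 20) + 12)*(0*5) = ((73 + 8)/(-2 - 20) + 12)*(0*5) = (81/(-22) + 12)*0 = (81*(-1/22) + 12)*0 = (-81/22 + 12)*0 = (183/22)*0 = 0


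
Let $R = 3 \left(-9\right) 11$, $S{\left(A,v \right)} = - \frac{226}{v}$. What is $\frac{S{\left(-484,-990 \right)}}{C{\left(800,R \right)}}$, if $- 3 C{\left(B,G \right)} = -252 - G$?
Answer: $- \frac{113}{7425} \approx -0.015219$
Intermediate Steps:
$R = -297$ ($R = \left(-27\right) 11 = -297$)
$C{\left(B,G \right)} = 84 + \frac{G}{3}$ ($C{\left(B,G \right)} = - \frac{-252 - G}{3} = 84 + \frac{G}{3}$)
$\frac{S{\left(-484,-990 \right)}}{C{\left(800,R \right)}} = \frac{\left(-226\right) \frac{1}{-990}}{84 + \frac{1}{3} \left(-297\right)} = \frac{\left(-226\right) \left(- \frac{1}{990}\right)}{84 - 99} = \frac{113}{495 \left(-15\right)} = \frac{113}{495} \left(- \frac{1}{15}\right) = - \frac{113}{7425}$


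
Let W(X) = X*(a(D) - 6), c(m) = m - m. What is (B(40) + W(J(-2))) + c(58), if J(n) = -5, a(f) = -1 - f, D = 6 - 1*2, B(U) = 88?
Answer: 143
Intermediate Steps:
c(m) = 0
D = 4 (D = 6 - 2 = 4)
W(X) = -11*X (W(X) = X*((-1 - 1*4) - 6) = X*((-1 - 4) - 6) = X*(-5 - 6) = X*(-11) = -11*X)
(B(40) + W(J(-2))) + c(58) = (88 - 11*(-5)) + 0 = (88 + 55) + 0 = 143 + 0 = 143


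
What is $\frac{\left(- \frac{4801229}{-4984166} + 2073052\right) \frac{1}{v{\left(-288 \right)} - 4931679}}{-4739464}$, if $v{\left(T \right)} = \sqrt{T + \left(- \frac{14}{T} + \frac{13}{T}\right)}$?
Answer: $\frac{917213001111282251142}{10341507087818167927320316189} + \frac{30997320287583 i \sqrt{574}}{2433295785368980688781250868} \approx 8.8692 \cdot 10^{-8} + 3.052 \cdot 10^{-13} i$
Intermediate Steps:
$v{\left(T \right)} = \sqrt{T - \frac{1}{T}}$
$\frac{\left(- \frac{4801229}{-4984166} + 2073052\right) \frac{1}{v{\left(-288 \right)} - 4931679}}{-4739464} = \frac{\left(- \frac{4801229}{-4984166} + 2073052\right) \frac{1}{\sqrt{-288 - \frac{1}{-288}} - 4931679}}{-4739464} = \frac{\left(-4801229\right) \left(- \frac{1}{4984166}\right) + 2073052}{\sqrt{-288 - - \frac{1}{288}} - 4931679} \left(- \frac{1}{4739464}\right) = \frac{\frac{4801229}{4984166} + 2073052}{\sqrt{-288 + \frac{1}{288}} - 4931679} \left(- \frac{1}{4739464}\right) = \frac{10332440095861}{4984166 \left(\sqrt{- \frac{82943}{288}} - 4931679\right)} \left(- \frac{1}{4739464}\right) = \frac{10332440095861}{4984166 \left(\frac{17 i \sqrt{574}}{24} - 4931679\right)} \left(- \frac{1}{4739464}\right) = \frac{10332440095861}{4984166 \left(-4931679 + \frac{17 i \sqrt{574}}{24}\right)} \left(- \frac{1}{4739464}\right) = - \frac{10332440095861}{23622275327024 \left(-4931679 + \frac{17 i \sqrt{574}}{24}\right)}$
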